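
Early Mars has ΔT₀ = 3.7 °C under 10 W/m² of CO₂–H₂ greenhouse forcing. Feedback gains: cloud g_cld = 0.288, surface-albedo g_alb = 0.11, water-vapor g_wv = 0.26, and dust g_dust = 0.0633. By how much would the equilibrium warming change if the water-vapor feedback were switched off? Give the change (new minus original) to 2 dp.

Original: g = 0.7213, ΔT = 3.7/(1−0.7213) = 13.2759 °C.
Without water-vapor: g' = 0.4613, ΔT' = 3.7/(1−0.4613) = 6.8684 °C.
Change = 6.8684 − 13.2759 = -6.41 °C.

-6.41 °C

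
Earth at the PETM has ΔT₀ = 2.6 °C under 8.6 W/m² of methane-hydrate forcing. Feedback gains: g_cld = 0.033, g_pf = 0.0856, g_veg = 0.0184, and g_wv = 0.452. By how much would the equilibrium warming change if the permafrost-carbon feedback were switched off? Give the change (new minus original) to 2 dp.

-1.09 °C

Original: g = 0.589, ΔT = 2.6/(1−0.589) = 6.3260 °C.
Without permafrost-carbon: g' = 0.5034, ΔT' = 2.6/(1−0.5034) = 5.2356 °C.
Change = 5.2356 − 6.3260 = -1.09 °C.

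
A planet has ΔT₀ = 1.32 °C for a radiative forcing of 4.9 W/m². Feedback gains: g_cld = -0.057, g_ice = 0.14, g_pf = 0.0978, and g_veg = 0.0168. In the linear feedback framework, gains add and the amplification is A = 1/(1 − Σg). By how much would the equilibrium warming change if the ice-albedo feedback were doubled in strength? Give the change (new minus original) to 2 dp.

Original: g = 0.1976, ΔT = 1.32/(1−0.1976) = 1.6451 °C.
With doubled ice-albedo: g' = 0.3376, ΔT' = 1.32/(1−0.3376) = 1.9928 °C.
Change = 1.9928 − 1.6451 = 0.35 °C.

0.35 °C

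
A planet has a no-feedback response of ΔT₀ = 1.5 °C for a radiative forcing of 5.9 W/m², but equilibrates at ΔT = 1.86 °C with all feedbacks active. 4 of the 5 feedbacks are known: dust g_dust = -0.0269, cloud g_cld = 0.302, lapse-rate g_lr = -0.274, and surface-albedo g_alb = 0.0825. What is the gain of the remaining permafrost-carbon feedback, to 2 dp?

Amplification A = ΔT/ΔT₀ = 1.86/1.5 = 1.24.
Total gain g = 1 − 1/A = 1 − 1/1.24 = 0.1935.
Known gains sum to -0.0269 + 0.302 − 0.274 + 0.0825 = 0.0836.
g_pf = 0.1935 − 0.0836 = 0.11.

0.11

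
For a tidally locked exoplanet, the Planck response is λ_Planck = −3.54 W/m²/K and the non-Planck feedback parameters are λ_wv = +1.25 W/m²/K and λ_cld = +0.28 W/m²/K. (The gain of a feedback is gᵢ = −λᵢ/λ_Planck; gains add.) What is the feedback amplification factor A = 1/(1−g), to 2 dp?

1.76

Convert to gains: g_wv = 1.25/3.54 = 0.3531; g_cld = 0.28/3.54 = 0.0791.
Total gain g = 0.4322.
A = 1/(1 − 0.4322) = 1.76.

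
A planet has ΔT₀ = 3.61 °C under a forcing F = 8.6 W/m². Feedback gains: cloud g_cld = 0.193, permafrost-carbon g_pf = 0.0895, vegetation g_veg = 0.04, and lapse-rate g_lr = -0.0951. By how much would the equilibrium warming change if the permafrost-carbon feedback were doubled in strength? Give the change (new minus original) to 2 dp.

Original: g = 0.2274, ΔT = 3.61/(1−0.2274) = 4.6725 °C.
With doubled permafrost-carbon: g' = 0.3169, ΔT' = 3.61/(1−0.3169) = 5.2847 °C.
Change = 5.2847 − 4.6725 = 0.61 °C.

0.61 °C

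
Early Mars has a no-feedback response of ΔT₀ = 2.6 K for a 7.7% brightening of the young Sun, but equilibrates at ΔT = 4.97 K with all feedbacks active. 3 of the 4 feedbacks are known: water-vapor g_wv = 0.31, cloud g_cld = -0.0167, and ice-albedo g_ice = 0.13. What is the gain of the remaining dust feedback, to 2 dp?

0.05

Amplification A = ΔT/ΔT₀ = 4.97/2.6 = 1.912.
Total gain g = 1 − 1/A = 1 − 1/1.912 = 0.477.
Known gains sum to 0.31 − 0.0167 + 0.13 = 0.4233.
g_dust = 0.477 − 0.4233 = 0.05.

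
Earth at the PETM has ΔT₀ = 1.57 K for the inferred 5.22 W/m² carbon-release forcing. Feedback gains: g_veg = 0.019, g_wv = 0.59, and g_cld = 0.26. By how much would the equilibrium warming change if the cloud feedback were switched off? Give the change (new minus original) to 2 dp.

-7.97 K

Original: g = 0.869, ΔT = 1.57/(1−0.869) = 11.9847 K.
Without cloud: g' = 0.609, ΔT' = 1.57/(1−0.609) = 4.0153 K.
Change = 4.0153 − 11.9847 = -7.97 K.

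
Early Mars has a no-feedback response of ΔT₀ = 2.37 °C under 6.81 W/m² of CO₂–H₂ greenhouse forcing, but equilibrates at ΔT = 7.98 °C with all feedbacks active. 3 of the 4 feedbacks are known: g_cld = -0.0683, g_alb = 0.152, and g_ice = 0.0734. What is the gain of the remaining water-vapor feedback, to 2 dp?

Amplification A = ΔT/ΔT₀ = 7.98/2.37 = 3.367.
Total gain g = 1 − 1/A = 1 − 1/3.367 = 0.703.
Known gains sum to -0.0683 + 0.152 + 0.0734 = 0.1571.
g_wv = 0.703 − 0.1571 = 0.55.

0.55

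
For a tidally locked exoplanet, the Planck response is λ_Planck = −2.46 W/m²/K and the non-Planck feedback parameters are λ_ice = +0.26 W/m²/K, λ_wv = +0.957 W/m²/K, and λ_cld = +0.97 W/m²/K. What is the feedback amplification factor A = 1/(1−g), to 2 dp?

9.01

Convert to gains: g_ice = 0.26/2.46 = 0.1057; g_wv = 0.957/2.46 = 0.389; g_cld = 0.97/2.46 = 0.3943.
Total gain g = 0.889.
A = 1/(1 − 0.889) = 9.01.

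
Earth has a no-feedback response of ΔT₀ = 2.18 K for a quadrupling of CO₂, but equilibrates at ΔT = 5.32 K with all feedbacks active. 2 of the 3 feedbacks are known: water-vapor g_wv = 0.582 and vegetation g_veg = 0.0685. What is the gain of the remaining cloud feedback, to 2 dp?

-0.06

Amplification A = ΔT/ΔT₀ = 5.32/2.18 = 2.44.
Total gain g = 1 − 1/A = 1 − 1/2.44 = 0.5902.
Known gains sum to 0.582 + 0.0685 = 0.6505.
g_cld = 0.5902 − 0.6505 = -0.06.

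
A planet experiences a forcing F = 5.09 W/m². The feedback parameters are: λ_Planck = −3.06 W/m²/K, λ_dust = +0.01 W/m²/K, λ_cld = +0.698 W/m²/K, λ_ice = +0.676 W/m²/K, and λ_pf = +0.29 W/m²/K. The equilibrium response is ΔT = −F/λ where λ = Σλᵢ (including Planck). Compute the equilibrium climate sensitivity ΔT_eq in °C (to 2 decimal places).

3.67 °C

Net feedback parameter λ = (−3.06) + (+0.01) + (+0.698) + (+0.676) + (+0.29) = -1.386 W/m²/K.
ΔT = −F/λ = −5.09/(-1.386) = 3.67 °C.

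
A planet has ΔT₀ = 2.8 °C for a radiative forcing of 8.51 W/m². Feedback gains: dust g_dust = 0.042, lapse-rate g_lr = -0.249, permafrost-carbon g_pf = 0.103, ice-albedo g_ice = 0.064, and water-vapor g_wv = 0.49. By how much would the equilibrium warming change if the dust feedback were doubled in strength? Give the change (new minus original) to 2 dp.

0.42 °C

Original: g = 0.45, ΔT = 2.8/(1−0.45) = 5.0909 °C.
With doubled dust: g' = 0.492, ΔT' = 2.8/(1−0.492) = 5.5118 °C.
Change = 5.5118 − 5.0909 = 0.42 °C.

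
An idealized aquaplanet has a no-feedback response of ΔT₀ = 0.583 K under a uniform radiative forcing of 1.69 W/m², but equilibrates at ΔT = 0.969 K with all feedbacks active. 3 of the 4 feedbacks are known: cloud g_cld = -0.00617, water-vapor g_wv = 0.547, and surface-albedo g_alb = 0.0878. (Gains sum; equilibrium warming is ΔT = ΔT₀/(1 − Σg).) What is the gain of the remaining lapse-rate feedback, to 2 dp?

Amplification A = ΔT/ΔT₀ = 0.969/0.583 = 1.662.
Total gain g = 1 − 1/A = 1 − 1/1.662 = 0.3983.
Known gains sum to -0.00617 + 0.547 + 0.0878 = 0.62863.
g_lr = 0.3983 − 0.62863 = -0.23.

-0.23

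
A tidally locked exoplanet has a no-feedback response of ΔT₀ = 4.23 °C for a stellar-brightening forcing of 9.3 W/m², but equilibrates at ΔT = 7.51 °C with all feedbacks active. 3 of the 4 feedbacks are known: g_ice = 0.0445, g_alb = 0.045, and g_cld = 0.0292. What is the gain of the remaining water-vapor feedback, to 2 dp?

0.32

Amplification A = ΔT/ΔT₀ = 7.51/4.23 = 1.775.
Total gain g = 1 − 1/A = 1 − 1/1.775 = 0.4366.
Known gains sum to 0.0445 + 0.045 + 0.0292 = 0.1187.
g_wv = 0.4366 − 0.1187 = 0.32.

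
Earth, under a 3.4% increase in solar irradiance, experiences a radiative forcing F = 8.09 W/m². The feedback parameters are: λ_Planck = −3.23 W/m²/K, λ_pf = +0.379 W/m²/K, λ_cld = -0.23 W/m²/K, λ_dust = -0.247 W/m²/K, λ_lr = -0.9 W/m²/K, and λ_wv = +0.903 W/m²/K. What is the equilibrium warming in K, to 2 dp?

2.43 K

Net feedback parameter λ = (−3.23) + (+0.379) + (-0.23) + (-0.247) + (-0.9) + (+0.903) = -3.325 W/m²/K.
ΔT = −F/λ = −8.09/(-3.325) = 2.43 K.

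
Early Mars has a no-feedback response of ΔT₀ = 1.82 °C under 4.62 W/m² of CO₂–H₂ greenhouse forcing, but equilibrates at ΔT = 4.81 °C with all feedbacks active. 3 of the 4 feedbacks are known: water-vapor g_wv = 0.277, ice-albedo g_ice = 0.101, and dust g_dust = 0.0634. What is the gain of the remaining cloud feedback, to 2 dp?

0.18

Amplification A = ΔT/ΔT₀ = 4.81/1.82 = 2.643.
Total gain g = 1 − 1/A = 1 − 1/2.643 = 0.6216.
Known gains sum to 0.277 + 0.101 + 0.0634 = 0.4414.
g_cld = 0.6216 − 0.4414 = 0.18.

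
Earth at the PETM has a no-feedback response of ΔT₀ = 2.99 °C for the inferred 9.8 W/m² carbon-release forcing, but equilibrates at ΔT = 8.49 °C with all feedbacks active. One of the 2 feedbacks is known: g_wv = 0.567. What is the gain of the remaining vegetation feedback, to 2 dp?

Amplification A = ΔT/ΔT₀ = 8.49/2.99 = 2.839.
Total gain g = 1 − 1/A = 1 − 1/2.839 = 0.6478.
The known gain is 0.567.
g_veg = 0.6478 − 0.567 = 0.08.

0.08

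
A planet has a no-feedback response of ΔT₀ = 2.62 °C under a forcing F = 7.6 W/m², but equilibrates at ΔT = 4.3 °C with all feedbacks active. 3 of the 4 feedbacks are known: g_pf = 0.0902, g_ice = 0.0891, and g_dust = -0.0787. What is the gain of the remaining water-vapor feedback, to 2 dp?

0.29

Amplification A = ΔT/ΔT₀ = 4.3/2.62 = 1.641.
Total gain g = 1 − 1/A = 1 − 1/1.641 = 0.3906.
Known gains sum to 0.0902 + 0.0891 − 0.0787 = 0.1006.
g_wv = 0.3906 − 0.1006 = 0.29.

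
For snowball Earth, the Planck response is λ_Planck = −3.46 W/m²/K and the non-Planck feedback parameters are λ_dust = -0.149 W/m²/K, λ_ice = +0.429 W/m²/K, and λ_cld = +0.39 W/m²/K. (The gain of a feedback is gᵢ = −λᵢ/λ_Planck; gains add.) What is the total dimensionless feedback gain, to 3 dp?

0.194

Convert to gains: g_dust = -0.149/3.46 = -0.04306; g_ice = 0.429/3.46 = 0.124; g_cld = 0.39/3.46 = 0.1127.
Total gain g = 0.19364.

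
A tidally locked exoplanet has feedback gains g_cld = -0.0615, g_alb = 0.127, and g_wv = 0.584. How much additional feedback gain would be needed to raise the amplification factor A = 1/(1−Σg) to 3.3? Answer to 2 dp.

0.05

Current total gain = 0.6495.
Target gain for A = 3.3: g* = 1 − 1/3.3 = 0.697.
Additional gain needed = 0.697 − 0.6495 = 0.05.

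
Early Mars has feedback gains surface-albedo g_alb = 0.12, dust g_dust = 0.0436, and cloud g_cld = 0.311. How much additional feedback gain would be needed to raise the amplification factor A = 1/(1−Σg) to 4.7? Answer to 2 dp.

Current total gain = 0.4746.
Target gain for A = 4.7: g* = 1 − 1/4.7 = 0.7872.
Additional gain needed = 0.7872 − 0.4746 = 0.31.

0.31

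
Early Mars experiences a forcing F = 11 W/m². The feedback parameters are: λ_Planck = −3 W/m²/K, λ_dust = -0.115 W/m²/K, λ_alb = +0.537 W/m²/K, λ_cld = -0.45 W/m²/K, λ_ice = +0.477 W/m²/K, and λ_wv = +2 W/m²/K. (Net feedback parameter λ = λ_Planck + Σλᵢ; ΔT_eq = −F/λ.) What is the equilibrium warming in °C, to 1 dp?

20.0 °C

Net feedback parameter λ = (−3) + (-0.115) + (+0.537) + (-0.45) + (+0.477) + (+2) = -0.551 W/m²/K.
ΔT = −F/λ = −11/(-0.551) = 20.0 °C.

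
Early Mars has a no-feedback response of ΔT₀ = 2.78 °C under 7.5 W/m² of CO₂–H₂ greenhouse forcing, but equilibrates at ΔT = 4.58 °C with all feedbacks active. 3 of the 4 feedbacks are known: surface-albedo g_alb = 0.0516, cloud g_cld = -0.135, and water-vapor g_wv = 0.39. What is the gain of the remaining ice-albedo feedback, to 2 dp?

0.09

Amplification A = ΔT/ΔT₀ = 4.58/2.78 = 1.647.
Total gain g = 1 − 1/A = 1 − 1/1.647 = 0.3928.
Known gains sum to 0.0516 − 0.135 + 0.39 = 0.3066.
g_ice = 0.3928 − 0.3066 = 0.09.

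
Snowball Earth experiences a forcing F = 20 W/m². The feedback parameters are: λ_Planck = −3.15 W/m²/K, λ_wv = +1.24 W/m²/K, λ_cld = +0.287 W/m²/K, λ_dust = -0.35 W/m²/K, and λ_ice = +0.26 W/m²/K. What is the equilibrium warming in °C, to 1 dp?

Net feedback parameter λ = (−3.15) + (+1.24) + (+0.287) + (-0.35) + (+0.26) = -1.713 W/m²/K.
ΔT = −F/λ = −20/(-1.713) = 11.7 °C.

11.7 °C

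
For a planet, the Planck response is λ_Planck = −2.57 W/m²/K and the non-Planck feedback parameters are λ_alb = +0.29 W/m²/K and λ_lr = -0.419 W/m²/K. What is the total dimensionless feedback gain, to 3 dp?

Convert to gains: g_alb = 0.29/2.57 = 0.1128; g_lr = -0.419/2.57 = -0.163.
Total gain g = -0.0502.

-0.050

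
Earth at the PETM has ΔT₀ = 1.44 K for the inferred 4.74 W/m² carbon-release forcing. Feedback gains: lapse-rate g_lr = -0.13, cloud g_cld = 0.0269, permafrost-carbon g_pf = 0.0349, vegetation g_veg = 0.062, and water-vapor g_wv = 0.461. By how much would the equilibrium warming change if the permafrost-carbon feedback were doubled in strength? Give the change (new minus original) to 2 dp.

0.18 K

Original: g = 0.4548, ΔT = 1.44/(1−0.4548) = 2.6412 K.
With doubled permafrost-carbon: g' = 0.4897, ΔT' = 1.44/(1−0.4897) = 2.8219 K.
Change = 2.8219 − 2.6412 = 0.18 K.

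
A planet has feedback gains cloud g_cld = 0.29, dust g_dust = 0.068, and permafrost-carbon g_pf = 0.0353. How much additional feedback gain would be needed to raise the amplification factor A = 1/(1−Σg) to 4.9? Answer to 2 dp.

0.40

Current total gain = 0.3933.
Target gain for A = 4.9: g* = 1 − 1/4.9 = 0.7959.
Additional gain needed = 0.7959 − 0.3933 = 0.40.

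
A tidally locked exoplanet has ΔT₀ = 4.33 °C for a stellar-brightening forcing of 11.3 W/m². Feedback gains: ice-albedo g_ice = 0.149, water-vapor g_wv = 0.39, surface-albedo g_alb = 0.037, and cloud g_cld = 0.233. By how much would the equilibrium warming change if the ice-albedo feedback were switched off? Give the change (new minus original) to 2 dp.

-9.93 °C

Original: g = 0.809, ΔT = 4.33/(1−0.809) = 22.6702 °C.
Without ice-albedo: g' = 0.66, ΔT' = 4.33/(1−0.66) = 12.7353 °C.
Change = 12.7353 − 22.6702 = -9.93 °C.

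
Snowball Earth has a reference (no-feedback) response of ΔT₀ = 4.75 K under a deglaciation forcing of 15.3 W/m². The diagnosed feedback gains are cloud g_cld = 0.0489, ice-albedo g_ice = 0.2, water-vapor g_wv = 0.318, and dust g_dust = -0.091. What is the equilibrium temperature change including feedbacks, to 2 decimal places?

9.06 K

Total gain g = 0.0489 + 0.2 + 0.318 − 0.091 = 0.4759.
Amplification A = 1/(1 − 0.4759) = 1.908.
ΔT = 4.75 × 1.908 = 9.06 K.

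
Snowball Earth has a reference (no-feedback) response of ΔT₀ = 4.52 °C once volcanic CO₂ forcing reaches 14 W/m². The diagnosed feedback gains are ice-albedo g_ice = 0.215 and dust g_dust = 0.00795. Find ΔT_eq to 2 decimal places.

5.82 °C

Total gain g = 0.215 + 0.00795 = 0.22295.
Amplification A = 1/(1 − 0.22295) = 1.287.
ΔT = 4.52 × 1.287 = 5.82 °C.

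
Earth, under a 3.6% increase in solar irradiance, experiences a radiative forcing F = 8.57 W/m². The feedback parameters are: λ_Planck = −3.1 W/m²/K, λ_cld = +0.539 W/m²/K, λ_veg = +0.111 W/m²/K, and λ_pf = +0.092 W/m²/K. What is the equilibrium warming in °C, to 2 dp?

Net feedback parameter λ = (−3.1) + (+0.539) + (+0.111) + (+0.092) = -2.358 W/m²/K.
ΔT = −F/λ = −8.57/(-2.358) = 3.63 °C.

3.63 °C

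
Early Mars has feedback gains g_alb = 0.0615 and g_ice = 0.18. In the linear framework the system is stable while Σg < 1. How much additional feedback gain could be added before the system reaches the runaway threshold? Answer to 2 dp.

Current total gain = 0.0615 + 0.18 = 0.2415.
Margin to runaway = 1 − 0.2415 = 0.76.

0.76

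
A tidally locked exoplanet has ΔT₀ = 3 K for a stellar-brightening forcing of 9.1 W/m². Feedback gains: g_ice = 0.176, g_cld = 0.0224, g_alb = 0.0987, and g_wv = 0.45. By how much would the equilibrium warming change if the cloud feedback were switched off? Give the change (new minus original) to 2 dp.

Original: g = 0.7471, ΔT = 3/(1−0.7471) = 11.8624 K.
Without cloud: g' = 0.7247, ΔT' = 3/(1−0.7247) = 10.8972 K.
Change = 10.8972 − 11.8624 = -0.97 K.

-0.97 K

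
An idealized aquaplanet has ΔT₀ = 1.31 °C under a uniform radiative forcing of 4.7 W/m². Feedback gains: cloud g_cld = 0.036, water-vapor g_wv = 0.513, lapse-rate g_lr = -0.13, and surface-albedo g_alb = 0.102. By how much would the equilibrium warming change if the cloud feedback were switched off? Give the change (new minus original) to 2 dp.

-0.19 °C

Original: g = 0.521, ΔT = 1.31/(1−0.521) = 2.7349 °C.
Without cloud: g' = 0.485, ΔT' = 1.31/(1−0.485) = 2.5437 °C.
Change = 2.5437 − 2.7349 = -0.19 °C.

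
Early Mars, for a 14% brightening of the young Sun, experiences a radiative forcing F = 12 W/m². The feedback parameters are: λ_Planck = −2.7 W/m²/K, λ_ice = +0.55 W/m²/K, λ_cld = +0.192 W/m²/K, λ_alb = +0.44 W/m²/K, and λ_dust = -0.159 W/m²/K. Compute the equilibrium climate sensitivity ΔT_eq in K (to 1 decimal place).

Net feedback parameter λ = (−2.7) + (+0.55) + (+0.192) + (+0.44) + (-0.159) = -1.677 W/m²/K.
ΔT = −F/λ = −12/(-1.677) = 7.2 K.

7.2 K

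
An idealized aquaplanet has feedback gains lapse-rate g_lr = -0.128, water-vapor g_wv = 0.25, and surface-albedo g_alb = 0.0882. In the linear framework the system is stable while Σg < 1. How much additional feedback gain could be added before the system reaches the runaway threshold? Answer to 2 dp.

0.79

Current total gain = -0.128 + 0.25 + 0.0882 = 0.2102.
Margin to runaway = 1 − 0.2102 = 0.79.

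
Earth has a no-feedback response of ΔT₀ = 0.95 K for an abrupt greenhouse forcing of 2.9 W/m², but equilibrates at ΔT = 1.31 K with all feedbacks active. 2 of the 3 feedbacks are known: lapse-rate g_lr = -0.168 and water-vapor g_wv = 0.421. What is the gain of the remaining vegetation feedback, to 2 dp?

0.02

Amplification A = ΔT/ΔT₀ = 1.31/0.95 = 1.379.
Total gain g = 1 − 1/A = 1 − 1/1.379 = 0.2748.
Known gains sum to -0.168 + 0.421 = 0.253.
g_veg = 0.2748 − 0.253 = 0.02.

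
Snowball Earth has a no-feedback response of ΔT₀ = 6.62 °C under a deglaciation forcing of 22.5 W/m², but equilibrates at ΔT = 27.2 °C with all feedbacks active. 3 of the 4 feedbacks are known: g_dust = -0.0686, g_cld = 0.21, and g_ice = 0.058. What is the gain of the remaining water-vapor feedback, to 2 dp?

Amplification A = ΔT/ΔT₀ = 27.2/6.62 = 4.109.
Total gain g = 1 − 1/A = 1 − 1/4.109 = 0.7566.
Known gains sum to -0.0686 + 0.21 + 0.058 = 0.1994.
g_wv = 0.7566 − 0.1994 = 0.56.

0.56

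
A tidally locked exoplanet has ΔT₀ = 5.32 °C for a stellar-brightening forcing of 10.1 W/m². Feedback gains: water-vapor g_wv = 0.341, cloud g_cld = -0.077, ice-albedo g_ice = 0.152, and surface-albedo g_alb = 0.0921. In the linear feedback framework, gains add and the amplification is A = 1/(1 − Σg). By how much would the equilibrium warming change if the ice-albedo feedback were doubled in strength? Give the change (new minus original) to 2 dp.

Original: g = 0.5081, ΔT = 5.32/(1−0.5081) = 10.8152 °C.
With doubled ice-albedo: g' = 0.6601, ΔT' = 5.32/(1−0.6601) = 15.6517 °C.
Change = 15.6517 − 10.8152 = 4.84 °C.

4.84 °C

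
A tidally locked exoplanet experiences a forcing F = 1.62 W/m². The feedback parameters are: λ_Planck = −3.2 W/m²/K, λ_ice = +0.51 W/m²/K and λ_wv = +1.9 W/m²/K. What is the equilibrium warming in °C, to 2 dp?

Net feedback parameter λ = (−3.2) + (+0.51) + (+1.9) = -0.79 W/m²/K.
ΔT = −F/λ = −1.62/(-0.79) = 2.05 °C.

2.05 °C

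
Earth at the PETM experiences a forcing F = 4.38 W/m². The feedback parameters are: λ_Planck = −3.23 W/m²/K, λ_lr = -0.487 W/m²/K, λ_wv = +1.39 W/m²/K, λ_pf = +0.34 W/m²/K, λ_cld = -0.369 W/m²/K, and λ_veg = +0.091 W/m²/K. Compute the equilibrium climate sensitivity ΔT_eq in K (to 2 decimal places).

Net feedback parameter λ = (−3.23) + (-0.487) + (+1.39) + (+0.34) + (-0.369) + (+0.091) = -2.265 W/m²/K.
ΔT = −F/λ = −4.38/(-2.265) = 1.93 K.

1.93 K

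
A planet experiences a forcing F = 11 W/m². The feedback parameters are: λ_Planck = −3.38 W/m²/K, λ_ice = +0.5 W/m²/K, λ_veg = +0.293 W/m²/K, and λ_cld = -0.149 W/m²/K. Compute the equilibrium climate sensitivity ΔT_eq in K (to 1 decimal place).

Net feedback parameter λ = (−3.38) + (+0.5) + (+0.293) + (-0.149) = -2.736 W/m²/K.
ΔT = −F/λ = −11/(-2.736) = 4.0 K.

4.0 K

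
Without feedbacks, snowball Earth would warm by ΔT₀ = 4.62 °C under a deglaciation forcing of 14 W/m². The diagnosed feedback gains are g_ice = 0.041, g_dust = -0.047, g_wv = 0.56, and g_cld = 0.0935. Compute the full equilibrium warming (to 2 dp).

13.11 °C

Total gain g = 0.041 − 0.047 + 0.56 + 0.0935 = 0.6475.
Amplification A = 1/(1 − 0.6475) = 2.837.
ΔT = 4.62 × 2.837 = 13.11 °C.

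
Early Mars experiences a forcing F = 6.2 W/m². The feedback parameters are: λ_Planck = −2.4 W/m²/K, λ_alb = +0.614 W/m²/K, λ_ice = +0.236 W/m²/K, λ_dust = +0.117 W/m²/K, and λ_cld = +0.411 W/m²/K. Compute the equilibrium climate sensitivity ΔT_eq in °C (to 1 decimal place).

6.1 °C

Net feedback parameter λ = (−2.4) + (+0.614) + (+0.236) + (+0.117) + (+0.411) = -1.022 W/m²/K.
ΔT = −F/λ = −6.2/(-1.022) = 6.1 °C.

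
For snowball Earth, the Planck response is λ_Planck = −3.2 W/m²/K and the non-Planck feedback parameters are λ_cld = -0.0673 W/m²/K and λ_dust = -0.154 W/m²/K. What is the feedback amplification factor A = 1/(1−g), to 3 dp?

Convert to gains: g_cld = -0.0673/3.2 = -0.02103; g_dust = -0.154/3.2 = -0.04812.
Total gain g = -0.06915.
A = 1/(1 + 0.06915) = 0.935.

0.935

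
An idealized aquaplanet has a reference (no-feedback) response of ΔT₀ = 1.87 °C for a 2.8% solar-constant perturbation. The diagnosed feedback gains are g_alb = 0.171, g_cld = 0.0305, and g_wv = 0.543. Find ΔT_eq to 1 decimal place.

Total gain g = 0.171 + 0.0305 + 0.543 = 0.7445.
Amplification A = 1/(1 − 0.7445) = 3.914.
ΔT = 1.87 × 3.914 = 7.3 °C.

7.3 °C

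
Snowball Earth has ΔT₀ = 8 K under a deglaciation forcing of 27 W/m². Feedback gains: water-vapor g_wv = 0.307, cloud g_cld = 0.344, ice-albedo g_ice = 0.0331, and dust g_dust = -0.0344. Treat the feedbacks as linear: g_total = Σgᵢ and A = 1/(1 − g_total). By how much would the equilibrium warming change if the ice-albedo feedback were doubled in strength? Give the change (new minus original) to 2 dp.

Original: g = 0.6497, ΔT = 8/(1−0.6497) = 22.8376 K.
With doubled ice-albedo: g' = 0.6828, ΔT' = 8/(1−0.6828) = 25.2207 K.
Change = 25.2207 − 22.8376 = 2.38 K.

2.38 K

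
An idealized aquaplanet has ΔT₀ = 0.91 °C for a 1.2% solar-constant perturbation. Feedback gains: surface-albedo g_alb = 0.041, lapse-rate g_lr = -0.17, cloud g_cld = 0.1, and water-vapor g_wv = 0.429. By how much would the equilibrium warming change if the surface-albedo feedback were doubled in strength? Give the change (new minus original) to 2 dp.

0.11 °C

Original: g = 0.4, ΔT = 0.91/(1−0.4) = 1.5167 °C.
With doubled surface-albedo: g' = 0.441, ΔT' = 0.91/(1−0.441) = 1.6279 °C.
Change = 1.6279 − 1.5167 = 0.11 °C.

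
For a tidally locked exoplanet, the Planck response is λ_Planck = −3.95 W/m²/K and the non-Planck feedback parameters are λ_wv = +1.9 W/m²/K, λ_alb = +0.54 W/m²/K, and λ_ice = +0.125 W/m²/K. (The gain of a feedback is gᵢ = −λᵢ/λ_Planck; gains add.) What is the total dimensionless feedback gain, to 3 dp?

Convert to gains: g_wv = 1.9/3.95 = 0.481; g_alb = 0.54/3.95 = 0.1367; g_ice = 0.125/3.95 = 0.03165.
Total gain g = 0.64935.

0.649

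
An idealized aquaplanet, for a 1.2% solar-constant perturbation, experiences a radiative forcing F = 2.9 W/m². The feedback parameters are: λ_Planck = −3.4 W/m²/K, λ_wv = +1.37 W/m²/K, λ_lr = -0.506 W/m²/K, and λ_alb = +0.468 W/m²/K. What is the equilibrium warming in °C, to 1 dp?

1.4 °C

Net feedback parameter λ = (−3.4) + (+1.37) + (-0.506) + (+0.468) = -2.068 W/m²/K.
ΔT = −F/λ = −2.9/(-2.068) = 1.4 °C.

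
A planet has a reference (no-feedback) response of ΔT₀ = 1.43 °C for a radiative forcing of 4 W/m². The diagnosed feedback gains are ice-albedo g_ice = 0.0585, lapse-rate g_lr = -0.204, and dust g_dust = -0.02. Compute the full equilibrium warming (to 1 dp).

Total gain g = 0.0585 − 0.204 − 0.02 = -0.1655.
Amplification A = 1/(1 + 0.1655) = 0.858.
ΔT = 1.43 × 0.858 = 1.2 °C.

1.2 °C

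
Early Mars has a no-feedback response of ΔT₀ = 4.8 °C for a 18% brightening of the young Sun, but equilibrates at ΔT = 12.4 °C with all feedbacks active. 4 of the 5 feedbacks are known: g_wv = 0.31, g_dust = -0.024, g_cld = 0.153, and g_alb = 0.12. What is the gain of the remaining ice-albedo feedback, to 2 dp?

Amplification A = ΔT/ΔT₀ = 12.4/4.8 = 2.583.
Total gain g = 1 − 1/A = 1 − 1/2.583 = 0.6129.
Known gains sum to 0.31 − 0.024 + 0.153 + 0.12 = 0.559.
g_ice = 0.6129 − 0.559 = 0.05.

0.05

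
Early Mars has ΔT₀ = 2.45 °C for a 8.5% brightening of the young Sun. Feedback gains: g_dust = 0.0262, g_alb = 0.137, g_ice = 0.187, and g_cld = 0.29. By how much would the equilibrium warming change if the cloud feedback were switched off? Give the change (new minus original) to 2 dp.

Original: g = 0.6402, ΔT = 2.45/(1−0.6402) = 6.8093 °C.
Without cloud: g' = 0.3502, ΔT' = 2.45/(1−0.3502) = 3.7704 °C.
Change = 3.7704 − 6.8093 = -3.04 °C.

-3.04 °C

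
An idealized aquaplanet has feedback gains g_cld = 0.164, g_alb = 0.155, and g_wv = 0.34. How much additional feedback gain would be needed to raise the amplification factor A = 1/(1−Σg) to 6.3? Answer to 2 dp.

0.18

Current total gain = 0.659.
Target gain for A = 6.3: g* = 1 − 1/6.3 = 0.8413.
Additional gain needed = 0.8413 − 0.659 = 0.18.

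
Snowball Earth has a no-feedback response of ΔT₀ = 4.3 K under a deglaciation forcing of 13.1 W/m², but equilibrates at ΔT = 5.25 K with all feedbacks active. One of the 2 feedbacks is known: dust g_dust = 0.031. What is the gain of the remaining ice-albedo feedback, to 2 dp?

Amplification A = ΔT/ΔT₀ = 5.25/4.3 = 1.221.
Total gain g = 1 − 1/A = 1 − 1/1.221 = 0.181.
The known gain is 0.031.
g_ice = 0.181 − 0.031 = 0.15.

0.15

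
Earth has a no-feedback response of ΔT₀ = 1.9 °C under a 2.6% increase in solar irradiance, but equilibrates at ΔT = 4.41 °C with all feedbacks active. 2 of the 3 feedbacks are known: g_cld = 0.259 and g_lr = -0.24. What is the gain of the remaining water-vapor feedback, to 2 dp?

0.55

Amplification A = ΔT/ΔT₀ = 4.41/1.9 = 2.321.
Total gain g = 1 − 1/A = 1 − 1/2.321 = 0.5692.
Known gains sum to 0.259 − 0.24 = 0.019.
g_wv = 0.5692 − 0.019 = 0.55.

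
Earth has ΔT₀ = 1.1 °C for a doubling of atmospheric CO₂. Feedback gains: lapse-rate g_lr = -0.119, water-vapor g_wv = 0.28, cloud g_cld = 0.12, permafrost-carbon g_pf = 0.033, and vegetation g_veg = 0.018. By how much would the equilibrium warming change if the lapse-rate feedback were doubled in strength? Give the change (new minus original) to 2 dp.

Original: g = 0.332, ΔT = 1.1/(1−0.332) = 1.6467 °C.
With doubled lapse-rate: g' = 0.213, ΔT' = 1.1/(1−0.213) = 1.3977 °C.
Change = 1.3977 − 1.6467 = -0.25 °C.

-0.25 °C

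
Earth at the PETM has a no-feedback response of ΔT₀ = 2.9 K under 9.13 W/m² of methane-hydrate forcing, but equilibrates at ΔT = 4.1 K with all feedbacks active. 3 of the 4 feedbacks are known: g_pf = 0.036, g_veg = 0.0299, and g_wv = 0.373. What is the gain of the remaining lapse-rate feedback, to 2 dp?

-0.15

Amplification A = ΔT/ΔT₀ = 4.1/2.9 = 1.414.
Total gain g = 1 − 1/A = 1 − 1/1.414 = 0.2928.
Known gains sum to 0.036 + 0.0299 + 0.373 = 0.4389.
g_lr = 0.2928 − 0.4389 = -0.15.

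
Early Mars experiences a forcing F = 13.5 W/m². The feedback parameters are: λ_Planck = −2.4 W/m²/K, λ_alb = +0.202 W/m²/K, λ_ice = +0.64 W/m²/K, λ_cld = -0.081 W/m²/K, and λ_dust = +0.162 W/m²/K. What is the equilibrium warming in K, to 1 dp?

9.1 K

Net feedback parameter λ = (−2.4) + (+0.202) + (+0.64) + (-0.081) + (+0.162) = -1.477 W/m²/K.
ΔT = −F/λ = −13.5/(-1.477) = 9.1 K.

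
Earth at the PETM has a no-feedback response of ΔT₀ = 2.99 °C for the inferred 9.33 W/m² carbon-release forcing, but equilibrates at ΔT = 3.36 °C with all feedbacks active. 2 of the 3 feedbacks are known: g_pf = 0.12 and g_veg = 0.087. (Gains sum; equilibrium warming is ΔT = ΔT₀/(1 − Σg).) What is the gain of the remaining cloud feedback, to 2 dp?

Amplification A = ΔT/ΔT₀ = 3.36/2.99 = 1.124.
Total gain g = 1 − 1/A = 1 − 1/1.124 = 0.1103.
Known gains sum to 0.12 + 0.087 = 0.207.
g_cld = 0.1103 − 0.207 = -0.10.

-0.10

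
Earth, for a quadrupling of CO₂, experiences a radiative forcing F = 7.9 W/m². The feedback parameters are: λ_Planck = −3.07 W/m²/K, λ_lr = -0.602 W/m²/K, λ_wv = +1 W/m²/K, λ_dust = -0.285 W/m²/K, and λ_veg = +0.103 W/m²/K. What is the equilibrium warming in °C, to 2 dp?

Net feedback parameter λ = (−3.07) + (-0.602) + (+1) + (-0.285) + (+0.103) = -2.854 W/m²/K.
ΔT = −F/λ = −7.9/(-2.854) = 2.77 °C.

2.77 °C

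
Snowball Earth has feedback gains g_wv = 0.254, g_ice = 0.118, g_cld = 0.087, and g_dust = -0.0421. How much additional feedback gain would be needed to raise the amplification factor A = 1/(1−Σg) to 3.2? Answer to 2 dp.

Current total gain = 0.4169.
Target gain for A = 3.2: g* = 1 − 1/3.2 = 0.6875.
Additional gain needed = 0.6875 − 0.4169 = 0.27.

0.27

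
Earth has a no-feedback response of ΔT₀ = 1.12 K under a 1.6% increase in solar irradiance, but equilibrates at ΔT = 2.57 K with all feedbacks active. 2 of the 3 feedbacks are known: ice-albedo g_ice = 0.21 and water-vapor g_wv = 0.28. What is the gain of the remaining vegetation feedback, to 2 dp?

Amplification A = ΔT/ΔT₀ = 2.57/1.12 = 2.295.
Total gain g = 1 − 1/A = 1 − 1/2.295 = 0.5643.
Known gains sum to 0.21 + 0.28 = 0.49.
g_veg = 0.5643 − 0.49 = 0.07.

0.07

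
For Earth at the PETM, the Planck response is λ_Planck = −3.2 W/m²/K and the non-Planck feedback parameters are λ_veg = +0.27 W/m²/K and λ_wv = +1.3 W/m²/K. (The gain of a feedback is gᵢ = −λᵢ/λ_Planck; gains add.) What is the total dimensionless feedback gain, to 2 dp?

0.49

Convert to gains: g_veg = 0.27/3.2 = 0.08438; g_wv = 1.3/3.2 = 0.4062.
Total gain g = 0.49058.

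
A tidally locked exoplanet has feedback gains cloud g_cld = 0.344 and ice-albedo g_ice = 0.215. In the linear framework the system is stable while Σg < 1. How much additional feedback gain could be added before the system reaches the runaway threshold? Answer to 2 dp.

0.44

Current total gain = 0.344 + 0.215 = 0.559.
Margin to runaway = 1 − 0.559 = 0.44.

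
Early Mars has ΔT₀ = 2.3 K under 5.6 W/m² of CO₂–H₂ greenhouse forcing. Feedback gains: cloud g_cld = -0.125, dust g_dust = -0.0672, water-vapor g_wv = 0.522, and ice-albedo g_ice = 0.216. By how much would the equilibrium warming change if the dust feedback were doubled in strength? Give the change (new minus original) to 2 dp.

-0.65 K

Original: g = 0.5458, ΔT = 2.3/(1−0.5458) = 5.0638 K.
With doubled dust: g' = 0.4786, ΔT' = 2.3/(1−0.4786) = 4.4112 K.
Change = 4.4112 − 5.0638 = -0.65 K.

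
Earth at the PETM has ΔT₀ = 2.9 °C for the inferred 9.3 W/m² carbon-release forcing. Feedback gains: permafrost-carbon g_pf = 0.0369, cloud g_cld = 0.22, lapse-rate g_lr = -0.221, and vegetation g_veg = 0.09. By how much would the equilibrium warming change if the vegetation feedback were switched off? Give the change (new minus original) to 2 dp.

-0.31 °C

Original: g = 0.1259, ΔT = 2.9/(1−0.1259) = 3.3177 °C.
Without vegetation: g' = 0.0359, ΔT' = 2.9/(1−0.0359) = 3.0080 °C.
Change = 3.0080 − 3.3177 = -0.31 °C.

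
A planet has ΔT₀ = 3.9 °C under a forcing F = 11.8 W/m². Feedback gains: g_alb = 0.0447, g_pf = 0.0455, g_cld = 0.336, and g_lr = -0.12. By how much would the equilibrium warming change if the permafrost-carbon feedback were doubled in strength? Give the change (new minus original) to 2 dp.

0.39 °C

Original: g = 0.3062, ΔT = 3.9/(1−0.3062) = 5.6212 °C.
With doubled permafrost-carbon: g' = 0.3517, ΔT' = 3.9/(1−0.3517) = 6.0157 °C.
Change = 6.0157 − 5.6212 = 0.39 °C.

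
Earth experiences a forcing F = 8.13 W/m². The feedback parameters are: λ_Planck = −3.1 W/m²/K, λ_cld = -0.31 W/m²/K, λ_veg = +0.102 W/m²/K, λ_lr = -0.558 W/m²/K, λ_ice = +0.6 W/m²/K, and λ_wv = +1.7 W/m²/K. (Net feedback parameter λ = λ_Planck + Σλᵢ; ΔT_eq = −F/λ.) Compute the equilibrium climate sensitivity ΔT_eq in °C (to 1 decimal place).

5.2 °C

Net feedback parameter λ = (−3.1) + (-0.31) + (+0.102) + (-0.558) + (+0.6) + (+1.7) = -1.566 W/m²/K.
ΔT = −F/λ = −8.13/(-1.566) = 5.2 °C.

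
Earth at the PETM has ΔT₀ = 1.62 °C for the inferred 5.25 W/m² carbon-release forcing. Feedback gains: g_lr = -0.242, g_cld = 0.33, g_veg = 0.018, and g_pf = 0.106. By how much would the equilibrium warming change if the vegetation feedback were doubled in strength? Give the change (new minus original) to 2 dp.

0.05 °C

Original: g = 0.212, ΔT = 1.62/(1−0.212) = 2.0558 °C.
With doubled vegetation: g' = 0.23, ΔT' = 1.62/(1−0.23) = 2.1039 °C.
Change = 2.1039 − 2.0558 = 0.05 °C.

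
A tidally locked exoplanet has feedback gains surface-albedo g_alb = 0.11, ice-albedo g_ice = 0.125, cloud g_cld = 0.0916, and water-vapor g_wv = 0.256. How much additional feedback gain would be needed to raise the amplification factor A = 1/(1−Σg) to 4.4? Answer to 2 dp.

Current total gain = 0.5826.
Target gain for A = 4.4: g* = 1 − 1/4.4 = 0.7727.
Additional gain needed = 0.7727 − 0.5826 = 0.19.

0.19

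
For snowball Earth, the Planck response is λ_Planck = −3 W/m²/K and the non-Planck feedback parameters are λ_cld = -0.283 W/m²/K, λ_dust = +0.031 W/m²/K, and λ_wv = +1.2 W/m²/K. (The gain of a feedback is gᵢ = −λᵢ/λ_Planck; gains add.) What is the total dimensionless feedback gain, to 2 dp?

0.32

Convert to gains: g_cld = -0.283/3 = -0.09433; g_dust = 0.031/3 = 0.01033; g_wv = 1.2/3 = 0.4.
Total gain g = 0.316.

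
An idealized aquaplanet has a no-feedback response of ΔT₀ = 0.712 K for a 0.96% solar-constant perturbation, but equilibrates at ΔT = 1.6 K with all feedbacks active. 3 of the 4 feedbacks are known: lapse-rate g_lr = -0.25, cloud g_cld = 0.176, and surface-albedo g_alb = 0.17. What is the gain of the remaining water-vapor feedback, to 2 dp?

0.46

Amplification A = ΔT/ΔT₀ = 1.6/0.712 = 2.247.
Total gain g = 1 − 1/A = 1 − 1/2.247 = 0.555.
Known gains sum to -0.25 + 0.176 + 0.17 = 0.096.
g_wv = 0.555 − 0.096 = 0.46.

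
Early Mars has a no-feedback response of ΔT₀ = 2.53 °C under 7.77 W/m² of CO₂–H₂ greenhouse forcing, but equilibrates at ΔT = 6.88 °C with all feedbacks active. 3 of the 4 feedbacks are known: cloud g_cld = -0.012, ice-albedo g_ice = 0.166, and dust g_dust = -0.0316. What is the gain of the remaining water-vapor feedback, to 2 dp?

Amplification A = ΔT/ΔT₀ = 6.88/2.53 = 2.719.
Total gain g = 1 − 1/A = 1 − 1/2.719 = 0.6322.
Known gains sum to -0.012 + 0.166 − 0.0316 = 0.1224.
g_wv = 0.6322 − 0.1224 = 0.51.

0.51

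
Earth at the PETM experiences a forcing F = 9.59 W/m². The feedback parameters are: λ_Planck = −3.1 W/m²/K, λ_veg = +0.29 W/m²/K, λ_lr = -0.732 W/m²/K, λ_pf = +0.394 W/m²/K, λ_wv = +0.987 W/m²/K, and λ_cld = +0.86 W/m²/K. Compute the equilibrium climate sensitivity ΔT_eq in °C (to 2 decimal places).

7.37 °C

Net feedback parameter λ = (−3.1) + (+0.29) + (-0.732) + (+0.394) + (+0.987) + (+0.86) = -1.301 W/m²/K.
ΔT = −F/λ = −9.59/(-1.301) = 7.37 °C.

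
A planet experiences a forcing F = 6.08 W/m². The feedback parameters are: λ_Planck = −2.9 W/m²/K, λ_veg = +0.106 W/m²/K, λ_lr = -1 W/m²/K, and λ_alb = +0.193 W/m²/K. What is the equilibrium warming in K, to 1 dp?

Net feedback parameter λ = (−2.9) + (+0.106) + (-1) + (+0.193) = -3.601 W/m²/K.
ΔT = −F/λ = −6.08/(-3.601) = 1.7 K.

1.7 K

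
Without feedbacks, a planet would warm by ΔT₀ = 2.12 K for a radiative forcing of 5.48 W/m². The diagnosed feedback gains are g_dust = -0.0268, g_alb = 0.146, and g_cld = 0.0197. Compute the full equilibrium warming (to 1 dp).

2.5 K

Total gain g = -0.0268 + 0.146 + 0.0197 = 0.1389.
Amplification A = 1/(1 − 0.1389) = 1.161.
ΔT = 2.12 × 1.161 = 2.5 K.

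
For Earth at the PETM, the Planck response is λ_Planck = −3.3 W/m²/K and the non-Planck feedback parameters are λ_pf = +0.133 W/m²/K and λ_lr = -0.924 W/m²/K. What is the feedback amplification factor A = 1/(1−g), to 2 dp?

Convert to gains: g_pf = 0.133/3.3 = 0.0403; g_lr = -0.924/3.3 = -0.28.
Total gain g = -0.2397.
A = 1/(1 + 0.2397) = 0.81.

0.81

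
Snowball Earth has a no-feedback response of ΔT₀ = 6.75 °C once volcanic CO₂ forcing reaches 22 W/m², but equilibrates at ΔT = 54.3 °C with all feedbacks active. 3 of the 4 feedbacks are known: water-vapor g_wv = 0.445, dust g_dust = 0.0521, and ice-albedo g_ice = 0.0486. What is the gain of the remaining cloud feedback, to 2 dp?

Amplification A = ΔT/ΔT₀ = 54.3/6.75 = 8.044.
Total gain g = 1 − 1/A = 1 − 1/8.044 = 0.8757.
Known gains sum to 0.445 + 0.0521 + 0.0486 = 0.5457.
g_cld = 0.8757 − 0.5457 = 0.33.

0.33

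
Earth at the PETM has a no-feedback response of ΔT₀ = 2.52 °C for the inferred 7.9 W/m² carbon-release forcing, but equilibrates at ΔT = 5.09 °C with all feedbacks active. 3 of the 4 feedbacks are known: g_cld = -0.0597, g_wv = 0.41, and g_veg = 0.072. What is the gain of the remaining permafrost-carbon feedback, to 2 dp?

Amplification A = ΔT/ΔT₀ = 5.09/2.52 = 2.02.
Total gain g = 1 − 1/A = 1 − 1/2.02 = 0.505.
Known gains sum to -0.0597 + 0.41 + 0.072 = 0.4223.
g_pf = 0.505 − 0.4223 = 0.08.

0.08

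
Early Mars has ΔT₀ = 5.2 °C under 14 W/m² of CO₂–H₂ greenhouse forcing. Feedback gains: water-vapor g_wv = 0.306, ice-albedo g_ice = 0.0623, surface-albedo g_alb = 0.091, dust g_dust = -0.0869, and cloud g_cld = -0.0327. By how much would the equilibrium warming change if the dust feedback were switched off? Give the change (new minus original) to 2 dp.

1.19 °C

Original: g = 0.3397, ΔT = 5.2/(1−0.3397) = 7.8752 °C.
Without dust: g' = 0.4266, ΔT' = 5.2/(1−0.4266) = 9.0687 °C.
Change = 9.0687 − 7.8752 = 1.19 °C.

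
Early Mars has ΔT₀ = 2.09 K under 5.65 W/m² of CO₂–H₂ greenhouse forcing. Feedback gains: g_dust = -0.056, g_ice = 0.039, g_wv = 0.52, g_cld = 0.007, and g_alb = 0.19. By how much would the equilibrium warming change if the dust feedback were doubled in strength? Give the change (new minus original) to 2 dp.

Original: g = 0.7, ΔT = 2.09/(1−0.7) = 6.9667 K.
With doubled dust: g' = 0.644, ΔT' = 2.09/(1−0.644) = 5.8708 K.
Change = 5.8708 − 6.9667 = -1.10 K.

-1.10 K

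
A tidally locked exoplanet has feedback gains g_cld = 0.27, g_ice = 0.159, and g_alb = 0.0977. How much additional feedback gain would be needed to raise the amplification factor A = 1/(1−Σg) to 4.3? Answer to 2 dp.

Current total gain = 0.5267.
Target gain for A = 4.3: g* = 1 − 1/4.3 = 0.7674.
Additional gain needed = 0.7674 − 0.5267 = 0.24.

0.24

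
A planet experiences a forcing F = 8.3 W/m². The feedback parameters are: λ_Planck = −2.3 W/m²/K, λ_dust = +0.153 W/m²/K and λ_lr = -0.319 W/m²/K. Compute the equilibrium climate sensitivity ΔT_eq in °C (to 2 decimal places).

Net feedback parameter λ = (−2.3) + (+0.153) + (-0.319) = -2.466 W/m²/K.
ΔT = −F/λ = −8.3/(-2.466) = 3.37 °C.

3.37 °C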